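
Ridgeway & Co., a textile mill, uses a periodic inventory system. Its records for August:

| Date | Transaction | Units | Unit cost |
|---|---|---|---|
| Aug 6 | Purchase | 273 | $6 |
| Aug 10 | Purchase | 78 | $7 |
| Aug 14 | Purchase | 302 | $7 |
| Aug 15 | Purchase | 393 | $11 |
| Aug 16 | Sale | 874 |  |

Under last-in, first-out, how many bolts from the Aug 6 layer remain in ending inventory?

172

Aug 16, 874 sold [LIFO — newest first]: 393 @ $11 + 302 @ $7 + 78 @ $7 + 101 @ $6 = $7,589
Ending inventory: 172 @ $6 = $1,032
Check: goods available $8,621 = COGS $7,589 + ending $1,032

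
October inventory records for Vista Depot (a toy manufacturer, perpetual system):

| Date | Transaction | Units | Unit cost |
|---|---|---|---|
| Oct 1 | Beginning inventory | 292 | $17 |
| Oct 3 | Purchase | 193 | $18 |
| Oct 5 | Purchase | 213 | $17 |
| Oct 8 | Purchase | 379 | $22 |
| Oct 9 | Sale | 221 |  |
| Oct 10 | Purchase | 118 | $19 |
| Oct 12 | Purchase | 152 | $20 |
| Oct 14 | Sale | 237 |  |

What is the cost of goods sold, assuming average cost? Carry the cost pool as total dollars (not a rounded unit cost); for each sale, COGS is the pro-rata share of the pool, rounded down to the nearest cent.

COGS = $8,709.40

After Oct 1: 292 on hand, pool $4,964.00 (≈ $17.0000 each)
After Oct 3: 485 on hand, pool $8,438.00 (≈ $17.3979 each)
After Oct 5: 698 on hand, pool $12,059.00 (≈ $17.2765 each)
After Oct 8: 1077 on hand, pool $20,397.00 (≈ $18.9387 each)
Oct 9, sell 221: 221/1077 × $20,397.00 → $4,185.45
After Oct 10: 974 on hand, pool $18,453.55 (≈ $18.9461 each)
After Oct 12: 1126 on hand, pool $21,493.55 (≈ $19.0884 each)
Oct 14, sell 237: 237/1126 × $21,493.55 → $4,523.95
Total COGS = $4,185.45 + $4,523.95 = $8,709.40
Ending inventory (cost pool remaining) = $16,969.60
Check: goods available $25,679.00 = COGS $8,709.40 + ending $16,969.60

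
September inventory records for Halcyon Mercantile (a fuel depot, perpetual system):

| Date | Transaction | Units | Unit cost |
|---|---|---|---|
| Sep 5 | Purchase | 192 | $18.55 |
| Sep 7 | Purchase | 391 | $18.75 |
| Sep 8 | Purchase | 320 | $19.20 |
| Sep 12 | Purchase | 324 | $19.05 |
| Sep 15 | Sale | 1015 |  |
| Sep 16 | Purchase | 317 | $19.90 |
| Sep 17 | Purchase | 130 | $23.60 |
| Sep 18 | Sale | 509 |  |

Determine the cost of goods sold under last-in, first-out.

COGS = $29,802.85

Sep 15, 1015 sold [LIFO — newest first]: 324 @ $19.05 + 320 @ $19.20 + 371 @ $18.75 = $19,272.45
Sep 18, 509 sold [LIFO — newest first]: 130 @ $23.60 + 317 @ $19.90 + 20 @ $18.75 + 42 @ $18.55 = $10,530.40
Total COGS = $19,272.45 + $10,530.40 = $29,802.85
Ending inventory: 150 @ $18.55 = $2,782.50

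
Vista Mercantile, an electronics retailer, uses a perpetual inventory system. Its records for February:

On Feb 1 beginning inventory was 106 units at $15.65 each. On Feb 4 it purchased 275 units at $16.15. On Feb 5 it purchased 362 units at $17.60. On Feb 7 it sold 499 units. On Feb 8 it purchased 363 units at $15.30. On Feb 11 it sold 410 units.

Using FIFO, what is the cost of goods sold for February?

COGS = $15,011.15

Feb 7, 499 sold [FIFO — oldest first]: 106 @ $15.65 + 275 @ $16.15 + 118 @ $17.60 = $8,176.95
Feb 11, 410 sold [FIFO — oldest first]: 244 @ $17.60 + 166 @ $15.30 = $6,834.20
Total COGS = $8,176.95 + $6,834.20 = $15,011.15
Ending inventory: 197 @ $15.30 = $3,014.10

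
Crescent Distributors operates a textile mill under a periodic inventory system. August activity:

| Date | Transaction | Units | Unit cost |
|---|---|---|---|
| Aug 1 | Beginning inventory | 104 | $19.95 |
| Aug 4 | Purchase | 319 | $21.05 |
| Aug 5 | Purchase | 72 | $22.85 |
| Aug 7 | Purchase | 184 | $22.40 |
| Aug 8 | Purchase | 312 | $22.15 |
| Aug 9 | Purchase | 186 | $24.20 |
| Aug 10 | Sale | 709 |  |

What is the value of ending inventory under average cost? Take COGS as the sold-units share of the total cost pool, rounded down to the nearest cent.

Ending inventory = $10,325.65

Aug 10, sell 709: 709/1177 × $25,968.55 → $15,642.90
Ending inventory (cost pool remaining) = $10,325.65
Check: goods available $25,968.55 = COGS $15,642.90 + ending $10,325.65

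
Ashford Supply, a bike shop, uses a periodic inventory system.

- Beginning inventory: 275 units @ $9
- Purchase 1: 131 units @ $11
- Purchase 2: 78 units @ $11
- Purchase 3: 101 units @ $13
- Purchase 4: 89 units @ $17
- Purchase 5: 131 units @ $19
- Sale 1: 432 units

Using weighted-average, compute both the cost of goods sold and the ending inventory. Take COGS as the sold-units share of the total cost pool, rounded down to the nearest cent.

COGS = $5,414.22; ending inventory = $4,674.78

Sale 1, sell 432: 432/805 × $10,089.00 → $5,414.22
Ending inventory (cost pool remaining) = $4,674.78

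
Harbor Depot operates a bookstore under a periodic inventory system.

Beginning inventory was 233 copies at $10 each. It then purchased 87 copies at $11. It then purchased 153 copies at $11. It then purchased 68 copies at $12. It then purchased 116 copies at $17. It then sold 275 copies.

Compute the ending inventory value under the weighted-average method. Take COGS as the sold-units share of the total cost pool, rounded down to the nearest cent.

Sale 1, sell 275: 275/657 × $7,758.00 → $3,247.26
Ending inventory (cost pool remaining) = $4,510.74

Ending inventory = $4,510.74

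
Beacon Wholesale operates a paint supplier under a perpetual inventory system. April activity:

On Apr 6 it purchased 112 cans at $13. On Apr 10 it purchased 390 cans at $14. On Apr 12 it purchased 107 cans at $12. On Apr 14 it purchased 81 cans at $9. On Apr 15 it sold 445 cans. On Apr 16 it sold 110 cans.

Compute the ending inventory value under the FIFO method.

Apr 15, 445 sold [FIFO — oldest first]: 112 @ $13 + 333 @ $14 = $6,118
Apr 16, 110 sold [FIFO — oldest first]: 57 @ $14 + 53 @ $12 = $1,434
Total COGS = $6,118 + $1,434 = $7,552
Ending inventory: 54 @ $12 + 81 @ $9 = $1,377

Ending inventory = $1,377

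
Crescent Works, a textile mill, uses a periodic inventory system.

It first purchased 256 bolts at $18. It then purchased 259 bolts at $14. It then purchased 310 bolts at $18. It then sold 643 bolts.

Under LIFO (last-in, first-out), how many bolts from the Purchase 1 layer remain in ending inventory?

182

Sale 1 (643) [LIFO — newest first]: 310 @ $18 + 259 @ $14 + 74 @ $18 = $10,538
Ending inventory: 182 @ $18 = $3,276
Check: goods available $13,814 = COGS $10,538 + ending $3,276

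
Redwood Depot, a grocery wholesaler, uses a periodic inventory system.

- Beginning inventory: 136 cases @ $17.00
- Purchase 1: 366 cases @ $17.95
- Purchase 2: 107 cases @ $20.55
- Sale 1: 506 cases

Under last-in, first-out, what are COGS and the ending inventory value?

COGS = $9,329.55; ending inventory = $1,751.00

Sale 1 (506) [LIFO — newest first]: 107 @ $20.55 + 366 @ $17.95 + 33 @ $17.00 = $9,329.55
Ending inventory: 103 @ $17.00 = $1,751.00
Check: goods available $11,080.55 = COGS $9,329.55 + ending $1,751.00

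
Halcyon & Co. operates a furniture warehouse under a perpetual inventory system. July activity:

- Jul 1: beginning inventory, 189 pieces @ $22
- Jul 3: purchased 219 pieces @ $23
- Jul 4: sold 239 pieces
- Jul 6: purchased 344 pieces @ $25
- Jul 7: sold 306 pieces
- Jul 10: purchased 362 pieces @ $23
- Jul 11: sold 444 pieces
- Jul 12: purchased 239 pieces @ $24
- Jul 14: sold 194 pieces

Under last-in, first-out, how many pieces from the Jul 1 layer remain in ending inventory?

Jul 4, 239 sold [LIFO — newest first]: 219 @ $23 + 20 @ $22 = $5,477
Jul 7, 306 sold [LIFO — newest first]: 306 @ $25 = $7,650
Jul 11, 444 sold [LIFO — newest first]: 362 @ $23 + 38 @ $25 + 44 @ $22 = $10,244
Jul 14, 194 sold [LIFO — newest first]: 194 @ $24 = $4,656
Total COGS = $5,477 + $7,650 + $10,244 + $4,656 = $28,027
Ending inventory: 125 @ $22 + 45 @ $24 = $3,830

125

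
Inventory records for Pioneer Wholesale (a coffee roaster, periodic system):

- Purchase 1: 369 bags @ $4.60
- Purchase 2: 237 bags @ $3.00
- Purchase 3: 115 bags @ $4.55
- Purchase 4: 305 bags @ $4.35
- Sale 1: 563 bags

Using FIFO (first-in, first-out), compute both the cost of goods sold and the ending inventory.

COGS = $2,279.40; ending inventory = $1,979.00

Sale 1 (563) [FIFO — oldest first]: 369 @ $4.60 + 194 @ $3.00 = $2,279.40
Ending inventory: 43 @ $3.00 + 115 @ $4.55 + 305 @ $4.35 = $1,979.00
Check: goods available $4,258.40 = COGS $2,279.40 + ending $1,979.00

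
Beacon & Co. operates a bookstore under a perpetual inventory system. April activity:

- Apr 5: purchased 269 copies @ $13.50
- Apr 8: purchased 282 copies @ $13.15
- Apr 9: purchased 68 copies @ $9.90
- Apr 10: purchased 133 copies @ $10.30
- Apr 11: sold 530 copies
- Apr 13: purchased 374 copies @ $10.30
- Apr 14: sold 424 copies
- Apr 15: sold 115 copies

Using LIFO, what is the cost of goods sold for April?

COGS = $12,465.60

Apr 11, 530 sold [LIFO — newest first]: 133 @ $10.30 + 68 @ $9.90 + 282 @ $13.15 + 47 @ $13.50 = $6,385.90
Apr 14, 424 sold [LIFO — newest first]: 374 @ $10.30 + 50 @ $13.50 = $4,527.20
Apr 15, 115 sold [LIFO — newest first]: 115 @ $13.50 = $1,552.50
Total COGS = $6,385.90 + $4,527.20 + $1,552.50 = $12,465.60
Ending inventory: 57 @ $13.50 = $769.50
Check: goods available $13,235.10 = COGS $12,465.60 + ending $769.50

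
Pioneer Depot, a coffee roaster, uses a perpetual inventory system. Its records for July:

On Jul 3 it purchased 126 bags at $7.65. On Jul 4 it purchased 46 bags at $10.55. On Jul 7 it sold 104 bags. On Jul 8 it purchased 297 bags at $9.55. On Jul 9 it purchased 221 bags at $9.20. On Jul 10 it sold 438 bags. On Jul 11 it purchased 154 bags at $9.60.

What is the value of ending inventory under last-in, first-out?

Ending inventory = $2,762.60

Jul 7, 104 sold [LIFO — newest first]: 46 @ $10.55 + 58 @ $7.65 = $929.00
Jul 10, 438 sold [LIFO — newest first]: 221 @ $9.20 + 217 @ $9.55 = $4,105.55
Total COGS = $929.00 + $4,105.55 = $5,034.55
Ending inventory: 68 @ $7.65 + 80 @ $9.55 + 154 @ $9.60 = $2,762.60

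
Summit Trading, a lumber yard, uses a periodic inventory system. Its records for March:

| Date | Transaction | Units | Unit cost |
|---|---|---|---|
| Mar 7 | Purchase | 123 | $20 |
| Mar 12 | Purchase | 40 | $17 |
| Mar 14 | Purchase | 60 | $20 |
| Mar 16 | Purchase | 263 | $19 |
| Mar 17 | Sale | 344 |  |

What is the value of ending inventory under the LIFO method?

Ending inventory = $2,783

Mar 17, 344 sold [LIFO — newest first]: 263 @ $19 + 60 @ $20 + 21 @ $17 = $6,554
Ending inventory: 123 @ $20 + 19 @ $17 = $2,783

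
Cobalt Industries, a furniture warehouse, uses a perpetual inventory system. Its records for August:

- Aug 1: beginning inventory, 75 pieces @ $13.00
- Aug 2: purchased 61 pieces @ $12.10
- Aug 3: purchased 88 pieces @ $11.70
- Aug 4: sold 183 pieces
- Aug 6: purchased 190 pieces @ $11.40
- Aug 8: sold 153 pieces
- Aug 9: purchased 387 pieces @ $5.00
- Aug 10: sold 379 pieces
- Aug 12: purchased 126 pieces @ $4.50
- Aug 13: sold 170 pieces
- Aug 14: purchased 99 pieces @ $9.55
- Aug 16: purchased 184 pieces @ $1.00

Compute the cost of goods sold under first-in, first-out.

Aug 4, 183 sold [FIFO — oldest first]: 75 @ $13.00 + 61 @ $12.10 + 47 @ $11.70 = $2,263.00
Aug 8, 153 sold [FIFO — oldest first]: 41 @ $11.70 + 112 @ $11.40 = $1,756.50
Aug 10, 379 sold [FIFO — oldest first]: 78 @ $11.40 + 301 @ $5.00 = $2,394.20
Aug 13, 170 sold [FIFO — oldest first]: 86 @ $5.00 + 84 @ $4.50 = $808.00
Total COGS = $2,263.00 + $1,756.50 + $2,394.20 + $808.00 = $7,221.70
Ending inventory: 42 @ $4.50 + 99 @ $9.55 + 184 @ $1.00 = $1,318.45

COGS = $7,221.70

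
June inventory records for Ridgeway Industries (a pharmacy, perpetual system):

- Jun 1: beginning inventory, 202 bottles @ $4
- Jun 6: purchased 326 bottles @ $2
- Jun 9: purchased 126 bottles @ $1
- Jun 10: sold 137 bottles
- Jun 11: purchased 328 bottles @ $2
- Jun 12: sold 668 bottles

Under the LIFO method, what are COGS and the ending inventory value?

COGS = $1,534; ending inventory = $708

Jun 10, 137 sold [LIFO — newest first]: 126 @ $1 + 11 @ $2 = $148
Jun 12, 668 sold [LIFO — newest first]: 328 @ $2 + 315 @ $2 + 25 @ $4 = $1,386
Total COGS = $148 + $1,386 = $1,534
Ending inventory: 177 @ $4 = $708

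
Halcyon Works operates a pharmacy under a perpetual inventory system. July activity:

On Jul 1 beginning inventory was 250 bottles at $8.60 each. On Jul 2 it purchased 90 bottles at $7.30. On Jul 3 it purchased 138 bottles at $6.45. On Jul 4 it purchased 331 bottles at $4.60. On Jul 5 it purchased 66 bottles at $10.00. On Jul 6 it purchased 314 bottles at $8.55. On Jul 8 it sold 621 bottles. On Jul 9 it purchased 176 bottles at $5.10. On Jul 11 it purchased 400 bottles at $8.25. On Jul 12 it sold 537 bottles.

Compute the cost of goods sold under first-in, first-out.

COGS = $8,299.35

Jul 8, 621 sold [FIFO — oldest first]: 250 @ $8.60 + 90 @ $7.30 + 138 @ $6.45 + 143 @ $4.60 = $4,354.90
Jul 12, 537 sold [FIFO — oldest first]: 188 @ $4.60 + 66 @ $10.00 + 283 @ $8.55 = $3,944.45
Total COGS = $4,354.90 + $3,944.45 = $8,299.35
Ending inventory: 31 @ $8.55 + 176 @ $5.10 + 400 @ $8.25 = $4,462.65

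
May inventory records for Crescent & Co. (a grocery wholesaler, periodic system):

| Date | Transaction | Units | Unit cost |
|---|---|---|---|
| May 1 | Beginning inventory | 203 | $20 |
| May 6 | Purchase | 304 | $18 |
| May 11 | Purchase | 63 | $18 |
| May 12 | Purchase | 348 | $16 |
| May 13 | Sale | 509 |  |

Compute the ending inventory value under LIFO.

May 13, 509 sold [LIFO — newest first]: 348 @ $16 + 63 @ $18 + 98 @ $18 = $8,466
Ending inventory: 203 @ $20 + 206 @ $18 = $7,768

Ending inventory = $7,768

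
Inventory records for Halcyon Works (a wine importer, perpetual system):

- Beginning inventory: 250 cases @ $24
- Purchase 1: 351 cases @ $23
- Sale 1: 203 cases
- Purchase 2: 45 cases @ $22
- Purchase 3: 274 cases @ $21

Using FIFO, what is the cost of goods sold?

COGS = $4,872

Sale 1 (203) [FIFO — oldest first]: 203 @ $24 = $4,872
Ending inventory: 47 @ $24 + 351 @ $23 + 45 @ $22 + 274 @ $21 = $15,945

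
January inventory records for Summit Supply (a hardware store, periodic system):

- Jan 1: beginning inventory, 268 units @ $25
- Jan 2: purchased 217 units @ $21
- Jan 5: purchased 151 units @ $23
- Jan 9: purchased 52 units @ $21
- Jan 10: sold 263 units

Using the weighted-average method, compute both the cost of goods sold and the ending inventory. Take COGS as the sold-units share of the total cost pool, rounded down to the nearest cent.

Jan 10, sell 263: 263/688 × $15,822.00 → $6,048.23
Ending inventory (cost pool remaining) = $9,773.77
Check: goods available $15,822.00 = COGS $6,048.23 + ending $9,773.77

COGS = $6,048.23; ending inventory = $9,773.77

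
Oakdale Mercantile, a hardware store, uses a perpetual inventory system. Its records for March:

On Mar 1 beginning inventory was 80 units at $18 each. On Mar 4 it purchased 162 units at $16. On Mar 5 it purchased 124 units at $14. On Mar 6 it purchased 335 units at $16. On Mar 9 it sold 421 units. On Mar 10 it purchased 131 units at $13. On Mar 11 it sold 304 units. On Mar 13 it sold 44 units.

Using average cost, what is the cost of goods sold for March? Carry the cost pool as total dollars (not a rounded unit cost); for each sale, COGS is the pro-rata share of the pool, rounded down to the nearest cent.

After Mar 1: 80 on hand, pool $1,440.00 (≈ $18.0000 each)
After Mar 4: 242 on hand, pool $4,032.00 (≈ $16.6612 each)
After Mar 5: 366 on hand, pool $5,768.00 (≈ $15.7596 each)
After Mar 6: 701 on hand, pool $11,128.00 (≈ $15.8745 each)
Mar 9, sell 421: 421/701 × $11,128.00 → $6,683.14
After Mar 10: 411 on hand, pool $6,147.86 (≈ $14.9583 each)
Mar 11, sell 304: 304/411 × $6,147.86 → $4,547.32
Mar 13, sell 44: 44/107 × $1,600.54 → $658.16
Total COGS = $6,683.14 + $4,547.32 + $658.16 = $11,888.62
Ending inventory (cost pool remaining) = $942.38

COGS = $11,888.62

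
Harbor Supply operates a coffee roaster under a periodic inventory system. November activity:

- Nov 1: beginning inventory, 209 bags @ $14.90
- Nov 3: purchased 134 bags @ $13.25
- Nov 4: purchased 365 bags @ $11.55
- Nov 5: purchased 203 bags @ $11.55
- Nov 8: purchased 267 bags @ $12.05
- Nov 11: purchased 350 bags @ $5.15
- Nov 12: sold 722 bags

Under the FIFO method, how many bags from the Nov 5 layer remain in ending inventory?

Nov 12, 722 sold [FIFO — oldest first]: 209 @ $14.90 + 134 @ $13.25 + 365 @ $11.55 + 14 @ $11.55 = $9,267.05
Ending inventory: 189 @ $11.55 + 267 @ $12.05 + 350 @ $5.15 = $7,202.80

189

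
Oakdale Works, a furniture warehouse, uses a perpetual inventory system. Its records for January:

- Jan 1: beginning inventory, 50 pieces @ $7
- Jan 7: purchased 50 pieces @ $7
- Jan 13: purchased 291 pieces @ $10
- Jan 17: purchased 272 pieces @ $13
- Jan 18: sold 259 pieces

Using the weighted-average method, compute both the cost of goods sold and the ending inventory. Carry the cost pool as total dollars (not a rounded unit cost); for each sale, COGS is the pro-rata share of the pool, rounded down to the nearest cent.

COGS = $2,791.57; ending inventory = $4,354.43

After Jan 1: 50 on hand, pool $350.00 (≈ $7.0000 each)
After Jan 7: 100 on hand, pool $700.00 (≈ $7.0000 each)
After Jan 13: 391 on hand, pool $3,610.00 (≈ $9.2327 each)
After Jan 17: 663 on hand, pool $7,146.00 (≈ $10.7783 each)
Jan 18, sell 259: 259/663 × $7,146.00 → $2,791.57
Ending inventory (cost pool remaining) = $4,354.43
Check: goods available $7,146.00 = COGS $2,791.57 + ending $4,354.43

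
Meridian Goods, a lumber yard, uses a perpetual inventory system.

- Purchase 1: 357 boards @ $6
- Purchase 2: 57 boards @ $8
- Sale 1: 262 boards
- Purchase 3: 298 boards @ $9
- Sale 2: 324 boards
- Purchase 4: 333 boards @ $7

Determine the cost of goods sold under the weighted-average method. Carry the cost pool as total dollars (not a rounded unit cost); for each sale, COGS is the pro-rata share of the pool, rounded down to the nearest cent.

COGS = $4,261.95

After Purchase 1: 357 on hand, pool $2,142.00 (≈ $6.0000 each)
After Purchase 2: 414 on hand, pool $2,598.00 (≈ $6.2754 each)
Sale 1, sell 262: 262/414 × $2,598.00 → $1,644.14
After Purchase 3: 450 on hand, pool $3,635.86 (≈ $8.0797 each)
Sale 2, sell 324: 324/450 × $3,635.86 → $2,617.81
After Purchase 4: 459 on hand, pool $3,349.05 (≈ $7.2964 each)
Total COGS = $1,644.14 + $2,617.81 = $4,261.95
Ending inventory (cost pool remaining) = $3,349.05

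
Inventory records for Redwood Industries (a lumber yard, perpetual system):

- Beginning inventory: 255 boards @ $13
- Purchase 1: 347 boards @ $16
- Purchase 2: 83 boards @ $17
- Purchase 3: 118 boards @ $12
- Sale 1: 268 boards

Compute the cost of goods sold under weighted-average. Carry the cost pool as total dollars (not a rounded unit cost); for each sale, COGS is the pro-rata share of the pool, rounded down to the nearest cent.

COGS = $3,902.85

After Beginning: 255 on hand, pool $3,315.00 (≈ $13.0000 each)
After Purchase 1: 602 on hand, pool $8,867.00 (≈ $14.7292 each)
After Purchase 2: 685 on hand, pool $10,278.00 (≈ $15.0044 each)
After Purchase 3: 803 on hand, pool $11,694.00 (≈ $14.5629 each)
Sale 1, sell 268: 268/803 × $11,694.00 → $3,902.85
Ending inventory (cost pool remaining) = $7,791.15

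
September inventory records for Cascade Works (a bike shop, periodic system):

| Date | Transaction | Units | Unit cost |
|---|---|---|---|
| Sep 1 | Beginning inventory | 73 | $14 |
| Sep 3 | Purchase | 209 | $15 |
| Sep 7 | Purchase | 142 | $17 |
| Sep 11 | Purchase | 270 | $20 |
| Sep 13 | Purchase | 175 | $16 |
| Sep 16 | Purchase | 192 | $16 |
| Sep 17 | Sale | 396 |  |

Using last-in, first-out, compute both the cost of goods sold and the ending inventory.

Sep 17, 396 sold [LIFO — newest first]: 192 @ $16 + 175 @ $16 + 29 @ $20 = $6,452
Ending inventory: 73 @ $14 + 209 @ $15 + 142 @ $17 + 241 @ $20 = $11,391
Check: goods available $17,843 = COGS $6,452 + ending $11,391

COGS = $6,452; ending inventory = $11,391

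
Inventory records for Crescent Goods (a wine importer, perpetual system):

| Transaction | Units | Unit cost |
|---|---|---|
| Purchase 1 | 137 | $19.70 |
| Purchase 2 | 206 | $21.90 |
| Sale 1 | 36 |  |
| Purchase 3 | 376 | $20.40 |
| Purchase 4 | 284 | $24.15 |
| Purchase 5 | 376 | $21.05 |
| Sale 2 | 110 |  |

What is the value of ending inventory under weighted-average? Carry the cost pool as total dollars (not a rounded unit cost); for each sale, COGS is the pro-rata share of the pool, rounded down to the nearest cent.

After Purchase 1: 137 on hand, pool $2,698.90 (≈ $19.7000 each)
After Purchase 2: 343 on hand, pool $7,210.30 (≈ $21.0213 each)
Sale 1, sell 36: 36/343 × $7,210.30 → $756.76
After Purchase 3: 683 on hand, pool $14,123.94 (≈ $20.6793 each)
After Purchase 4: 967 on hand, pool $20,982.54 (≈ $21.6986 each)
After Purchase 5: 1343 on hand, pool $28,897.34 (≈ $21.5170 each)
Sale 2, sell 110: 110/1343 × $28,897.34 → $2,366.87
Total COGS = $756.76 + $2,366.87 = $3,123.63
Ending inventory (cost pool remaining) = $26,530.47
Check: goods available $29,654.10 = COGS $3,123.63 + ending $26,530.47

Ending inventory = $26,530.47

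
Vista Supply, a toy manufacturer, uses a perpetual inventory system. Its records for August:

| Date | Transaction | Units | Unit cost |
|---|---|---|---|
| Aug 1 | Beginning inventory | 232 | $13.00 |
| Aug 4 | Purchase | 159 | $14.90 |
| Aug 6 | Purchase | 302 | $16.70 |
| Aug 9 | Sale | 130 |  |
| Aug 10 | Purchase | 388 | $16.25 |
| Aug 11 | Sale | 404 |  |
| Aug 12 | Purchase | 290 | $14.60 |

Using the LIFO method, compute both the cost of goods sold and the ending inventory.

COGS = $8,743.20; ending inventory = $12,224.30

Aug 9, 130 sold [LIFO — newest first]: 130 @ $16.70 = $2,171.00
Aug 11, 404 sold [LIFO — newest first]: 388 @ $16.25 + 16 @ $16.70 = $6,572.20
Total COGS = $2,171.00 + $6,572.20 = $8,743.20
Ending inventory: 232 @ $13.00 + 159 @ $14.90 + 156 @ $16.70 + 290 @ $14.60 = $12,224.30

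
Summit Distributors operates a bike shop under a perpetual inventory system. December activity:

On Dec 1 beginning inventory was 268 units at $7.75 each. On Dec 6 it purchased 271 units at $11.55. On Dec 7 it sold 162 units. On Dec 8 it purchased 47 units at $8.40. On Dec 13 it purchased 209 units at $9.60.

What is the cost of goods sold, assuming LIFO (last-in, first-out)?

Dec 7, 162 sold [LIFO — newest first]: 162 @ $11.55 = $1,871.10
Ending inventory: 268 @ $7.75 + 109 @ $11.55 + 47 @ $8.40 + 209 @ $9.60 = $5,737.15
Check: goods available $7,608.25 = COGS $1,871.10 + ending $5,737.15

COGS = $1,871.10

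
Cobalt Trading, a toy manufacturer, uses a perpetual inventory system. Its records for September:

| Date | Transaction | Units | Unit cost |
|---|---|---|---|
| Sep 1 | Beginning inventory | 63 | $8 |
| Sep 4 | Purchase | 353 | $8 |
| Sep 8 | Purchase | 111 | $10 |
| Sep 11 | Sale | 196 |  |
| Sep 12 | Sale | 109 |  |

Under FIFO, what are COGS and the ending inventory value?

Sep 11, 196 sold [FIFO — oldest first]: 63 @ $8 + 133 @ $8 = $1,568
Sep 12, 109 sold [FIFO — oldest first]: 109 @ $8 = $872
Total COGS = $1,568 + $872 = $2,440
Ending inventory: 111 @ $8 + 111 @ $10 = $1,998

COGS = $2,440; ending inventory = $1,998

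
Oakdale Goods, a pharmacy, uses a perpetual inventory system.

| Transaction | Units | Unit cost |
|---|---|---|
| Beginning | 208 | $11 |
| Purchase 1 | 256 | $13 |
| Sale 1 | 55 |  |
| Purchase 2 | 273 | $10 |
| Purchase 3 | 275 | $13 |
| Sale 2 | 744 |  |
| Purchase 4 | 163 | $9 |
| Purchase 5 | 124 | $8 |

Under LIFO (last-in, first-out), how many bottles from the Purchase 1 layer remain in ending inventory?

5

Sale 1 (55) [LIFO — newest first]: 55 @ $13 = $715
Sale 2 (744) [LIFO — newest first]: 275 @ $13 + 273 @ $10 + 196 @ $13 = $8,853
Total COGS = $715 + $8,853 = $9,568
Ending inventory: 208 @ $11 + 5 @ $13 + 163 @ $9 + 124 @ $8 = $4,812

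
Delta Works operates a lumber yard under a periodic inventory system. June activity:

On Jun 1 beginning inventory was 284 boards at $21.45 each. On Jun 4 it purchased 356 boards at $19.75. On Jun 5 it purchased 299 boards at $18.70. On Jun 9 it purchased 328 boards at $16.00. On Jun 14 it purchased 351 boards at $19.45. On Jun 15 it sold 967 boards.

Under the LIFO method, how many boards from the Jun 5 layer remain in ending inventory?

Jun 15, 967 sold [LIFO — newest first]: 351 @ $19.45 + 328 @ $16.00 + 288 @ $18.70 = $17,460.55
Ending inventory: 284 @ $21.45 + 356 @ $19.75 + 11 @ $18.70 = $13,328.50

11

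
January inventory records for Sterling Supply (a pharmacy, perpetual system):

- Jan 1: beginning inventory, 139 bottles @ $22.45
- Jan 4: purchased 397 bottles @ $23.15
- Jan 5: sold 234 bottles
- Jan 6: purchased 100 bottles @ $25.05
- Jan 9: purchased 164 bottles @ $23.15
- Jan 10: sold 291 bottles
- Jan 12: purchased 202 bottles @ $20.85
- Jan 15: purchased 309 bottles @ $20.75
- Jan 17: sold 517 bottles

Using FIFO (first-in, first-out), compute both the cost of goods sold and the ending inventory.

Jan 5, 234 sold [FIFO — oldest first]: 139 @ $22.45 + 95 @ $23.15 = $5,319.80
Jan 10, 291 sold [FIFO — oldest first]: 291 @ $23.15 = $6,736.65
Jan 17, 517 sold [FIFO — oldest first]: 11 @ $23.15 + 100 @ $25.05 + 164 @ $23.15 + 202 @ $20.85 + 40 @ $20.75 = $11,597.95
Total COGS = $5,319.80 + $6,736.65 + $11,597.95 = $23,654.40
Ending inventory: 269 @ $20.75 = $5,581.75
Check: goods available $29,236.15 = COGS $23,654.40 + ending $5,581.75

COGS = $23,654.40; ending inventory = $5,581.75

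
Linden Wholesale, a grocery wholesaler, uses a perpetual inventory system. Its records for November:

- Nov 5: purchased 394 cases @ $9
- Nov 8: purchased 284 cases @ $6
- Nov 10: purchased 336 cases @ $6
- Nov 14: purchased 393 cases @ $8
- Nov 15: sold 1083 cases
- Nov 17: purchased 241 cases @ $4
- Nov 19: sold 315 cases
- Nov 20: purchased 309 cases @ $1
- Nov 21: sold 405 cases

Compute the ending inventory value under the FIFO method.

Ending inventory = $154

Nov 15, 1083 sold [FIFO — oldest first]: 394 @ $9 + 284 @ $6 + 336 @ $6 + 69 @ $8 = $7,818
Nov 19, 315 sold [FIFO — oldest first]: 315 @ $8 = $2,520
Nov 21, 405 sold [FIFO — oldest first]: 9 @ $8 + 241 @ $4 + 155 @ $1 = $1,191
Total COGS = $7,818 + $2,520 + $1,191 = $11,529
Ending inventory: 154 @ $1 = $154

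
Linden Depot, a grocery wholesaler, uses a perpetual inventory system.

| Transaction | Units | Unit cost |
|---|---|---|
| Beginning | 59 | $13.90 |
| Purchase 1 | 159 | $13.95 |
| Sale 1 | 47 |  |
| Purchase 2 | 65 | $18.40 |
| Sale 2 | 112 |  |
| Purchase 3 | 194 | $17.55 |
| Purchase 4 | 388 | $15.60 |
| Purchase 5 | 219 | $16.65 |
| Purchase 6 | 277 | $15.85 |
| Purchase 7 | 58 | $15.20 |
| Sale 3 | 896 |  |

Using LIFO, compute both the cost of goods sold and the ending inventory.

COGS = $16,760.90; ending inventory = $5,849.15

Sale 1 (47) [LIFO — newest first]: 47 @ $13.95 = $655.65
Sale 2 (112) [LIFO — newest first]: 65 @ $18.40 + 47 @ $13.95 = $1,851.65
Sale 3 (896) [LIFO — newest first]: 58 @ $15.20 + 277 @ $15.85 + 219 @ $16.65 + 342 @ $15.60 = $14,253.60
Total COGS = $655.65 + $1,851.65 + $14,253.60 = $16,760.90
Ending inventory: 59 @ $13.90 + 65 @ $13.95 + 194 @ $17.55 + 46 @ $15.60 = $5,849.15
Check: goods available $22,610.05 = COGS $16,760.90 + ending $5,849.15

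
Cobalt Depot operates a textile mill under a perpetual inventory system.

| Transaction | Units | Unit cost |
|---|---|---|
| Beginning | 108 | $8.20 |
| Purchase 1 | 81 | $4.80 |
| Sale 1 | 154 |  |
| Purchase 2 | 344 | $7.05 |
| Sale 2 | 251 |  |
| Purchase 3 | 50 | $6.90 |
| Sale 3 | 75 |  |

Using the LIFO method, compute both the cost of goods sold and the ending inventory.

Sale 1 (154) [LIFO — newest first]: 81 @ $4.80 + 73 @ $8.20 = $987.40
Sale 2 (251) [LIFO — newest first]: 251 @ $7.05 = $1,769.55
Sale 3 (75) [LIFO — newest first]: 50 @ $6.90 + 25 @ $7.05 = $521.25
Total COGS = $987.40 + $1,769.55 + $521.25 = $3,278.20
Ending inventory: 35 @ $8.20 + 68 @ $7.05 = $766.40
Check: goods available $4,044.60 = COGS $3,278.20 + ending $766.40

COGS = $3,278.20; ending inventory = $766.40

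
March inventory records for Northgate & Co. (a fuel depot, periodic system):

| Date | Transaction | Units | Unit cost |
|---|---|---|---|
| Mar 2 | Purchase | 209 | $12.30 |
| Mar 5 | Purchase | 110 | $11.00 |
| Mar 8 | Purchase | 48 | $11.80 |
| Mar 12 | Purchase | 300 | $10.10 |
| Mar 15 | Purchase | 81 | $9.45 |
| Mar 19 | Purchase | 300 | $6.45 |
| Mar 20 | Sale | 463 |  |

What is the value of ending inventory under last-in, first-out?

Mar 20, 463 sold [LIFO — newest first]: 300 @ $6.45 + 81 @ $9.45 + 82 @ $10.10 = $3,528.65
Ending inventory: 209 @ $12.30 + 110 @ $11.00 + 48 @ $11.80 + 218 @ $10.10 = $6,548.90
Check: goods available $10,077.55 = COGS $3,528.65 + ending $6,548.90

Ending inventory = $6,548.90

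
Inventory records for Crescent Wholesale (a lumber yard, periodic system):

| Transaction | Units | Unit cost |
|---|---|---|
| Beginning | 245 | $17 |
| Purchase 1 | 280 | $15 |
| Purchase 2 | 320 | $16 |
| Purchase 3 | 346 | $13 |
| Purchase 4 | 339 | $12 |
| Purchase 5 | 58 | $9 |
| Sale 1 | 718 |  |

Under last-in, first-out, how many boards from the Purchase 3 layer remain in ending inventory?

25

Sale 1 (718) [LIFO — newest first]: 58 @ $9 + 339 @ $12 + 321 @ $13 = $8,763
Ending inventory: 245 @ $17 + 280 @ $15 + 320 @ $16 + 25 @ $13 = $13,810
Check: goods available $22,573 = COGS $8,763 + ending $13,810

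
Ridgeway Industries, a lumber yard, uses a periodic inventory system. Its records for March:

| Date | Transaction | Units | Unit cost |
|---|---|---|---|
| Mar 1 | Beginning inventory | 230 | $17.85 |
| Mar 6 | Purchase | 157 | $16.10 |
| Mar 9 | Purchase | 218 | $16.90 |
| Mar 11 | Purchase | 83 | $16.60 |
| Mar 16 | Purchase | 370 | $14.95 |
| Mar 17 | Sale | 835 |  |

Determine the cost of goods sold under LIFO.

Mar 17, 835 sold [LIFO — newest first]: 370 @ $14.95 + 83 @ $16.60 + 218 @ $16.90 + 157 @ $16.10 + 7 @ $17.85 = $13,246.15
Ending inventory: 223 @ $17.85 = $3,980.55

COGS = $13,246.15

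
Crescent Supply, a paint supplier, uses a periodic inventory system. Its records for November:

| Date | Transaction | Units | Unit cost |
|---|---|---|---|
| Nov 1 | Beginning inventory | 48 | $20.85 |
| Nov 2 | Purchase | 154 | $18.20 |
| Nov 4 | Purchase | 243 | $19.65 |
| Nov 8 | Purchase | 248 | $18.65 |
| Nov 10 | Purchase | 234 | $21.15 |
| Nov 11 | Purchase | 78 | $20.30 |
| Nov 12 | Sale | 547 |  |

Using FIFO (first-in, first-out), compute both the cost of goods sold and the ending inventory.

Nov 12, 547 sold [FIFO — oldest first]: 48 @ $20.85 + 154 @ $18.20 + 243 @ $19.65 + 102 @ $18.65 = $10,480.85
Ending inventory: 146 @ $18.65 + 234 @ $21.15 + 78 @ $20.30 = $9,255.40

COGS = $10,480.85; ending inventory = $9,255.40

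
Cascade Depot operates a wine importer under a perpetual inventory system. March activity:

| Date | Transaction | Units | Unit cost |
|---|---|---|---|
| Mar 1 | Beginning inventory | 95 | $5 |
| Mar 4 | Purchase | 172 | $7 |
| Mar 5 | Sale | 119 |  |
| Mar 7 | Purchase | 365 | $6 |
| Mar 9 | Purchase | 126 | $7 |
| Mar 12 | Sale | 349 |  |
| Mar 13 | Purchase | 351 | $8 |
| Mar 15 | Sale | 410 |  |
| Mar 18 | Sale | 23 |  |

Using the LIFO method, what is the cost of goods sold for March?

COGS = $6,353

Mar 5, 119 sold [LIFO — newest first]: 119 @ $7 = $833
Mar 12, 349 sold [LIFO — newest first]: 126 @ $7 + 223 @ $6 = $2,220
Mar 15, 410 sold [LIFO — newest first]: 351 @ $8 + 59 @ $6 = $3,162
Mar 18, 23 sold [LIFO — newest first]: 23 @ $6 = $138
Total COGS = $833 + $2,220 + $3,162 + $138 = $6,353
Ending inventory: 95 @ $5 + 53 @ $7 + 60 @ $6 = $1,206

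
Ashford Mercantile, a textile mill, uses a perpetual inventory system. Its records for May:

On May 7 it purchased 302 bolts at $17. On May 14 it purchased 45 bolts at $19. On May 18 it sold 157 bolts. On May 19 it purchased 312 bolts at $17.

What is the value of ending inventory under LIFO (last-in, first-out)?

May 18, 157 sold [LIFO — newest first]: 45 @ $19 + 112 @ $17 = $2,759
Ending inventory: 190 @ $17 + 312 @ $17 = $8,534

Ending inventory = $8,534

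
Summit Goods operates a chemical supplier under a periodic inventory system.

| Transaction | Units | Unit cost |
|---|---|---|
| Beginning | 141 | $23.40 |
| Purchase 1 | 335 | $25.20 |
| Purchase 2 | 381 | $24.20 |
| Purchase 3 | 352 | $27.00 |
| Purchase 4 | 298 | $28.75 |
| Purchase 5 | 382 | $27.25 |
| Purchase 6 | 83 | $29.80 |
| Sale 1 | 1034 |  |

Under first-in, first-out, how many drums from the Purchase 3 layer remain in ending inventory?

175

Sale 1 (1034) [FIFO — oldest first]: 141 @ $23.40 + 335 @ $25.20 + 381 @ $24.20 + 177 @ $27.00 = $25,740.60
Ending inventory: 175 @ $27.00 + 298 @ $28.75 + 382 @ $27.25 + 83 @ $29.80 = $26,175.40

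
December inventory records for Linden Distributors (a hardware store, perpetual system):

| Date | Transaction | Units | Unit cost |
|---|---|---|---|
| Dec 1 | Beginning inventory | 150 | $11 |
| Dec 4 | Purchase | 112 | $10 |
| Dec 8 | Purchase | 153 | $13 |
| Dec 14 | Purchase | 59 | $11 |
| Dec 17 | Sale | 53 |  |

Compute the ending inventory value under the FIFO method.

Ending inventory = $4,825

Dec 17, 53 sold [FIFO — oldest first]: 53 @ $11 = $583
Ending inventory: 97 @ $11 + 112 @ $10 + 153 @ $13 + 59 @ $11 = $4,825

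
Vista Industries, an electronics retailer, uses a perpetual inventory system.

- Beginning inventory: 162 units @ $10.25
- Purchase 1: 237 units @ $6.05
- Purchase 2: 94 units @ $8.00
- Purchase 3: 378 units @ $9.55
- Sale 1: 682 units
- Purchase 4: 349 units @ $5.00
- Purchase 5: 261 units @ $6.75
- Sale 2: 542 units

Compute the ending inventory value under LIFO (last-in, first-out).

Sale 1 (682) [LIFO — newest first]: 378 @ $9.55 + 94 @ $8.00 + 210 @ $6.05 = $5,632.40
Sale 2 (542) [LIFO — newest first]: 261 @ $6.75 + 281 @ $5.00 = $3,166.75
Total COGS = $5,632.40 + $3,166.75 = $8,799.15
Ending inventory: 162 @ $10.25 + 27 @ $6.05 + 68 @ $5.00 = $2,163.85

Ending inventory = $2,163.85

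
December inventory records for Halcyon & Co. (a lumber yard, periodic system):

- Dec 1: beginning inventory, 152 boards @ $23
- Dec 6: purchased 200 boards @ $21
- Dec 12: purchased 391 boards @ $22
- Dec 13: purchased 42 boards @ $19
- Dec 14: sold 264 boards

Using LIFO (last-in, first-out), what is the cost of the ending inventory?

Dec 14, 264 sold [LIFO — newest first]: 42 @ $19 + 222 @ $22 = $5,682
Ending inventory: 152 @ $23 + 200 @ $21 + 169 @ $22 = $11,414

Ending inventory = $11,414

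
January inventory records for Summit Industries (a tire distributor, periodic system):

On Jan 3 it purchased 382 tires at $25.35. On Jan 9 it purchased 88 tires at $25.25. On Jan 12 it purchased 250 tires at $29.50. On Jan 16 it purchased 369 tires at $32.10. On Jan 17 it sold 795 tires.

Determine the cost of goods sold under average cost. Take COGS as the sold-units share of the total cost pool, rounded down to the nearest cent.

Jan 17, sell 795: 795/1089 × $31,125.60 → $22,722.54
Ending inventory (cost pool remaining) = $8,403.06
Check: goods available $31,125.60 = COGS $22,722.54 + ending $8,403.06

COGS = $22,722.54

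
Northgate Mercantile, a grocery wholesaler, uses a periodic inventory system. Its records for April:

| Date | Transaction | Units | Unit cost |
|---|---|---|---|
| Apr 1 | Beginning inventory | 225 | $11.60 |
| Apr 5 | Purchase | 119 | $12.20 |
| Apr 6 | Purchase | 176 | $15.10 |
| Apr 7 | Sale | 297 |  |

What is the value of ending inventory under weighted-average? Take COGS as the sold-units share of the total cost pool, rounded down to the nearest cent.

Apr 7, sell 297: 297/520 × $6,719.40 → $3,837.81
Ending inventory (cost pool remaining) = $2,881.59

Ending inventory = $2,881.59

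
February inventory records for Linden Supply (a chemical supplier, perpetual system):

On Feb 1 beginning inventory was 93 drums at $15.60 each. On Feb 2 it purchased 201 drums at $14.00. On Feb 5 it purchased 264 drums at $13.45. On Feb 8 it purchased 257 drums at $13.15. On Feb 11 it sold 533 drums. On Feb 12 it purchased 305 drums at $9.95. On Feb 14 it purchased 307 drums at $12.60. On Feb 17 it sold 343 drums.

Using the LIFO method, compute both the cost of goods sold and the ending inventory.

COGS = $11,324.75; ending inventory = $6,773.35

Feb 11, 533 sold [LIFO — newest first]: 257 @ $13.15 + 264 @ $13.45 + 12 @ $14.00 = $7,098.35
Feb 17, 343 sold [LIFO — newest first]: 307 @ $12.60 + 36 @ $9.95 = $4,226.40
Total COGS = $7,098.35 + $4,226.40 = $11,324.75
Ending inventory: 93 @ $15.60 + 189 @ $14.00 + 269 @ $9.95 = $6,773.35
Check: goods available $18,098.10 = COGS $11,324.75 + ending $6,773.35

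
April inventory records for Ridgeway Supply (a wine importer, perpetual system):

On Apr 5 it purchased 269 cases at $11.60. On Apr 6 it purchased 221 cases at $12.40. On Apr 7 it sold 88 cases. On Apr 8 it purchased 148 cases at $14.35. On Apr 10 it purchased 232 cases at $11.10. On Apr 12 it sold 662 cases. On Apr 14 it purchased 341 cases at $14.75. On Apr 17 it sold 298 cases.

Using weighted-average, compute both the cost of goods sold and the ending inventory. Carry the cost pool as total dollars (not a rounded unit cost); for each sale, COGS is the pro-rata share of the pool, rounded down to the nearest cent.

COGS = $13,295.29; ending inventory = $2,294.26

After Apr 5: 269 on hand, pool $3,120.40 (≈ $11.6000 each)
After Apr 6: 490 on hand, pool $5,860.80 (≈ $11.9608 each)
Apr 7, sell 88: 88/490 × $5,860.80 → $1,052.55
After Apr 8: 550 on hand, pool $6,932.05 (≈ $12.6037 each)
After Apr 10: 782 on hand, pool $9,507.25 (≈ $12.1576 each)
Apr 12, sell 662: 662/782 × $9,507.25 → $8,048.33
After Apr 14: 461 on hand, pool $6,488.67 (≈ $14.0752 each)
Apr 17, sell 298: 298/461 × $6,488.67 → $4,194.41
Total COGS = $1,052.55 + $8,048.33 + $4,194.41 = $13,295.29
Ending inventory (cost pool remaining) = $2,294.26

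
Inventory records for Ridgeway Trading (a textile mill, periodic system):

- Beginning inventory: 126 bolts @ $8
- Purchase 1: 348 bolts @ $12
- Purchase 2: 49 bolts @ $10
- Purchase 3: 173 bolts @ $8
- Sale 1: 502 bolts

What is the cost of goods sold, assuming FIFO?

Sale 1 (502) [FIFO — oldest first]: 126 @ $8 + 348 @ $12 + 28 @ $10 = $5,464
Ending inventory: 21 @ $10 + 173 @ $8 = $1,594
Check: goods available $7,058 = COGS $5,464 + ending $1,594

COGS = $5,464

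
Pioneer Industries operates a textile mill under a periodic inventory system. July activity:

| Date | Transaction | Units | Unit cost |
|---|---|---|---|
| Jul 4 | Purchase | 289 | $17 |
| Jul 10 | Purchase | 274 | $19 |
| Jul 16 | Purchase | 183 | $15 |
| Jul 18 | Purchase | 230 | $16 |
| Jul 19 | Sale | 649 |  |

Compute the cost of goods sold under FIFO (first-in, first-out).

Jul 19, 649 sold [FIFO — oldest first]: 289 @ $17 + 274 @ $19 + 86 @ $15 = $11,409
Ending inventory: 97 @ $15 + 230 @ $16 = $5,135
Check: goods available $16,544 = COGS $11,409 + ending $5,135

COGS = $11,409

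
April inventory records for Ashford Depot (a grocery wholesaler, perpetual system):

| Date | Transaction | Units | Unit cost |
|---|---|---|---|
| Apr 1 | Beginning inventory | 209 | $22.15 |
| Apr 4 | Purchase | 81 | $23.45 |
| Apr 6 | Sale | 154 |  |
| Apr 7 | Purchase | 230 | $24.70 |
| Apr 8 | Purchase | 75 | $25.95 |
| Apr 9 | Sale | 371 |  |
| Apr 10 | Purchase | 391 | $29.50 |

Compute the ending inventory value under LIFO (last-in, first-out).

Ending inventory = $13,085.00

Apr 6, 154 sold [LIFO — newest first]: 81 @ $23.45 + 73 @ $22.15 = $3,516.40
Apr 9, 371 sold [LIFO — newest first]: 75 @ $25.95 + 230 @ $24.70 + 66 @ $22.15 = $9,089.15
Total COGS = $3,516.40 + $9,089.15 = $12,605.55
Ending inventory: 70 @ $22.15 + 391 @ $29.50 = $13,085.00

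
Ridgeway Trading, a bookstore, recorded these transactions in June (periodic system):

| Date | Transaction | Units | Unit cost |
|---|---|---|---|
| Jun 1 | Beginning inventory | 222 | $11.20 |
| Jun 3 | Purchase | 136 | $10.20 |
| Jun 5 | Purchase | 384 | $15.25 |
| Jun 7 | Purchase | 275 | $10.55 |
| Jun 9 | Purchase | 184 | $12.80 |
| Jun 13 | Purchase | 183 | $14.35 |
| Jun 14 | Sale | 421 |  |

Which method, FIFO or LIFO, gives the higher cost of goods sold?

LIFO

FIFO COGS: 222 @ $11.20 + 136 @ $10.20 + 63 @ $15.25 = $4,834.35
LIFO COGS: 183 @ $14.35 + 184 @ $12.80 + 54 @ $10.55 = $5,550.95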